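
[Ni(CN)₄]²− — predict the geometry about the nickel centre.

Each cyanide is −1; balancing the −2 overall charge requires Ni(II).
Group 10 minus oxidation state 2 gives a d⁸ configuration.
With 4 monodentate ligands the coordination number is 4.
Cyanide is a strong-field ligand (high in the spectrochemical series).
A 3d d⁸ ion with strong-field ligands gains enough CFSE to favour square planar over tetrahedral.

square planar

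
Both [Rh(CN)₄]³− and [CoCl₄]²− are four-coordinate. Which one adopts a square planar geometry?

For [Rh(CN)₄]³−: Ligand charges: each cyanide is −1. With an overall charge of −3 the rhodium centre must be in the +1 oxidation state. Rhodium is a group-9 element; Rh(I) is therefore d⁸. A 4d d⁸ ion has a large crystal-field splitting; square planar leaves the high-energy d_{x²−y²} orbital empty and maximises CFSE. → square planar.
For [CoCl₄]²−: Ligand charges: each chloride is −1. With an overall charge of −2 the cobalt centre must be in the +2 oxidation state. Group 9 minus oxidation state 2 gives a d⁷ configuration. For a high-spin 3d d⁷ ion with weak-field ligands the small Δₜ gives little square-planar CFSE advantage, so four ligands adopt the sterically favoured tetrahedral geometry. → tetrahedral.

[Rh(CN)₄]³−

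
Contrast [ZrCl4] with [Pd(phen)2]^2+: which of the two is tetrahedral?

For [ZrCl4]: Summing ligand charges against the 0 overall charge gives an oxidation state of +4 for zirconium. Zr sits in group 4, so the d-electron count is 4 − 4 = 0. A d⁰ ion has no crystal-field stabilisation preference between square planar and tetrahedral, so four ligands adopt the sterically favoured tetrahedral geometry. → tetrahedral.
For [Pd(phen)2]^2+: 1,10-phenanthroline is neutral; balancing the +2 overall charge requires Pd(II). Group 10 minus oxidation state 2 gives a d⁸ configuration. A 4d d⁸ ion has a large crystal-field splitting; square planar leaves the high-energy d_{x²−y²} orbital empty and maximises CFSE. → square planar.

[ZrCl4]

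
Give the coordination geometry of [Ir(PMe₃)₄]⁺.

Summing ligand charges against the +1 overall charge gives an oxidation state of +1 for iridium.
Iridium is a group-9 element; Ir(I) is therefore d⁸.
Coordination number: 4.
A 5d d⁸ ion has a large crystal-field splitting; square planar leaves the high-energy d_{x²−y²} orbital empty and maximises CFSE.

square planar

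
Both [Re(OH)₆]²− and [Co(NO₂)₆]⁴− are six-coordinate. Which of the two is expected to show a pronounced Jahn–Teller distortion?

[Co(NO₂)₆]⁴−

[Re(OH)₆]²−: Each hydroxide is −1; balancing the −2 overall charge requires Re(IV). Group 7 minus oxidation state 4 gives a d³ configuration. The d³ configuration leaves the e_g set evenly filled (or empty) — no strong Jahn–Teller driving force.
[Co(NO₂)₆]⁴−: Each nitro (N-bound nitrite) is −1; balancing the −4 overall charge requires Co(II). Group 9 minus oxidation state 2 gives a d⁷ configuration. Nitro (N-bound nitrite) is a strong-field ligand (high in the spectrochemical series) for a first-row metal, so the complex is low-spin. The t₂g⁶e_g¹ (low-spin) configuration has an unevenly filled e_g set; the Jahn–Teller theorem predicts a tetragonal distortion (typically axial elongation) to lift the degeneracy.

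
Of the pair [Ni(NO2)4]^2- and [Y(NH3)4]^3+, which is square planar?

For [Ni(NO2)4]^2-: Summing ligand charges against the −2 overall charge gives an oxidation state of +2 for nickel. Ni sits in group 10, so the d-electron count is 10 − 2 = 8. Nitro (N-bound nitrite) is a strong-field ligand (high in the spectrochemical series). A 3d d⁸ ion with strong-field ligands gains enough CFSE to favour square planar over tetrahedral. → square planar.
For [Y(NH3)4]^3+: Summing ligand charges against the +3 overall charge gives an oxidation state of +3 for yttrium. Group 3 minus oxidation state 3 gives a d⁰ configuration. A d⁰ ion has no crystal-field stabilisation preference between square planar and tetrahedral, so four ligands adopt the sterically favoured tetrahedral geometry. → tetrahedral.

[Ni(NO2)4]^2-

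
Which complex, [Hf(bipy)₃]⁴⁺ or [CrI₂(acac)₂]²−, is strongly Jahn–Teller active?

[CrI₂(acac)₂]²−

[Hf(bipy)₃]⁴⁺: 2,2′-bipyridine is neutral; balancing the +4 overall charge requires Hf(IV). Hafnium is a group-4 element; Hf(IV) is therefore d⁰. The d⁰ configuration leaves the e_g set evenly filled (or empty) — no strong Jahn–Teller driving force.
[CrI₂(acac)₂]²−: Each iodide is −1; each acetylacetonate is −1; balancing the −2 overall charge requires Cr(II). Cr sits in group 6, so the d-electron count is 6 − 2 = 4. Acetylacetonate and iodide are weak-field ligands for a first-row metal, so the complex is high-spin. The t₂g³e_g¹ (high-spin) configuration has an unevenly filled e_g set; the Jahn–Teller theorem predicts a tetragonal distortion (typically axial elongation) to lift the degeneracy.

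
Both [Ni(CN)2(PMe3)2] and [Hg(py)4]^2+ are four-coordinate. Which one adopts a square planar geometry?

For [Ni(CN)2(PMe3)2]: Summing ligand charges against the 0 overall charge gives an oxidation state of +2 for nickel. Ni sits in group 10, so the d-electron count is 10 − 2 = 8. Cyanide and trimethylphosphine are strong-field ligands (high in the spectrochemical series). A 3d d⁸ ion with strong-field ligands gains enough CFSE to favour square planar over tetrahedral. → square planar.
For [Hg(py)4]^2+: Summing ligand charges against the +2 overall charge gives an oxidation state of +2 for mercury. Mercury is a group-12 element; Hg(II) is therefore d¹⁰. A d¹⁰ ion has no crystal-field stabilisation preference between square planar and tetrahedral, so four ligands adopt the sterically favoured tetrahedral geometry. → tetrahedral.

[Ni(CN)2(PMe3)2]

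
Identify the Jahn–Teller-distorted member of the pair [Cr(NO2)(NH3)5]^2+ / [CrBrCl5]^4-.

[CrBrCl5]^4-

[Cr(NO2)(NH3)5]^2+: Summing ligand charges against the +2 overall charge gives an oxidation state of +3 for chromium. Chromium is a group-6 element; Cr(III) is therefore d³. The d³ configuration leaves the e_g set evenly filled (or empty) — no strong Jahn–Teller driving force.
[CrBrCl5]^4-: Summing ligand charges against the −4 overall charge gives an oxidation state of +2 for chromium. Group 6 minus oxidation state 2 gives a d⁴ configuration. Bromide and chloride are weak-field ligands for a first-row metal, so the complex is high-spin. The t₂g³e_g¹ (high-spin) configuration has an unevenly filled e_g set; the Jahn–Teller theorem predicts a tetragonal distortion (typically axial elongation) to lift the degeneracy.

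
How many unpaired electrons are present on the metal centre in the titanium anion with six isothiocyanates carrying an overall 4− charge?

Each isothiocyanate is −1; balancing the −4 overall charge requires Ti(II).
Group 4 minus oxidation state 2 gives a d² configuration.
In an octahedral field the d² configuration is t₂g²e_g⁰ (only one arrangement possible), giving 2 unpaired electrons.

2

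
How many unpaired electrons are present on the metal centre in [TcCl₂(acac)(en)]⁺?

Ligand charges: each chloride is −1; each acetylacetonate is −1; ethylenediamine is neutral. With an overall charge of +1 the technetium centre must be in the +4 oxidation state.
Tc sits in group 7, so the d-electron count is 7 − 4 = 3.
Counting donor atoms: 2×chloride (monodentate) → 2 donors; 1×acetylacetonate (bidentate) → 2 donors; 1×ethylenediamine (bidentate) → 2 donors. Coordination number = 6.
In an octahedral field the d³ configuration is t₂g³e_g⁰ (only one arrangement possible), giving 3 unpaired electrons.

3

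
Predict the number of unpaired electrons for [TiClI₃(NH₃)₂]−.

1 unpaired electron

Each chloride is −1; each iodide is −1; ammonia is neutral; balancing the −1 overall charge requires Ti(III).
Group 4 minus oxidation state 3 gives a d¹ configuration.
In an octahedral field the d¹ configuration is t₂g¹e_g⁰ (only one arrangement possible), giving 1 unpaired electron.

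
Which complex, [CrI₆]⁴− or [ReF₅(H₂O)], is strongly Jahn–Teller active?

[CrI₆]⁴−

[CrI₆]⁴−: Ligand charges: each iodide is −1. With an overall charge of −4 the chromium centre must be in the +2 oxidation state. Group 6 minus oxidation state 2 gives a d⁴ configuration. Iodide is a weak-field ligand for a first-row metal, so the complex is high-spin. The t₂g³e_g¹ (high-spin) configuration has an unevenly filled e_g set; the Jahn–Teller theorem predicts a tetragonal distortion (typically axial elongation) to lift the degeneracy.
[ReF₅(H₂O)]: Each fluoride is −1; water is neutral; balancing the 0 overall charge requires Re(V). Rhenium is a group-7 element; Re(V) is therefore d². The d² configuration leaves the e_g set evenly filled (or empty) — no strong Jahn–Teller driving force.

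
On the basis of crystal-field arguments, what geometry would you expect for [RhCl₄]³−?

Summing ligand charges against the −3 overall charge gives an oxidation state of +1 for rhodium.
Group 9 minus oxidation state 1 gives a d⁸ configuration.
With 4 monodentate ligands the coordination number is 4.
A 4d d⁸ ion has a large crystal-field splitting; square planar leaves the high-energy d_{x²−y²} orbital empty and maximises CFSE.

square planar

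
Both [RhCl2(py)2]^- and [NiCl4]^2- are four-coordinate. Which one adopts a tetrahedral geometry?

[NiCl4]^2-

For [RhCl2(py)2]^-: Summing ligand charges against the −1 overall charge gives an oxidation state of +1 for rhodium. Rhodium is a group-9 element; Rh(I) is therefore d⁸. A 4d d⁸ ion has a large crystal-field splitting; square planar leaves the high-energy d_{x²−y²} orbital empty and maximises CFSE. → square planar.
For [NiCl4]^2-: Summing ligand charges against the −2 overall charge gives an oxidation state of +2 for nickel. Group 10 minus oxidation state 2 gives a d⁸ configuration. Chloride is a weak-field ligand. With weak-field ligands the CFSE gain from square planar is small, so a 3d d⁸ ion takes the sterically preferred tetrahedral geometry. → tetrahedral.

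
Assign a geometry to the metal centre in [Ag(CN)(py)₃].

Summing ligand charges against the 0 overall charge gives an oxidation state of +1 for silver.
Group 11 minus oxidation state 1 gives a d¹⁰ configuration.
With 4 monodentate ligands the coordination number is 4.
A d¹⁰ ion has no crystal-field stabilisation preference between square planar and tetrahedral, so four ligands adopt the sterically favoured tetrahedral geometry.

tetrahedral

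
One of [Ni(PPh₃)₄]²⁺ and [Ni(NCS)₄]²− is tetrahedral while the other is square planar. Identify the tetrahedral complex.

For [Ni(PPh₃)₄]²⁺: Ligand charges: triphenylphosphine is neutral. With an overall charge of +2 the nickel centre must be in the +2 oxidation state. Group 10 minus oxidation state 2 gives a d⁸ configuration. Triphenylphosphine is a strong-field ligand (high in the spectrochemical series). A 3d d⁸ ion with strong-field ligands gains enough CFSE to favour square planar over tetrahedral. → square planar.
For [Ni(NCS)₄]²−: Each isothiocyanate is −1; balancing the −2 overall charge requires Ni(II). Nickel is a group-10 element; Ni(II) is therefore d⁸. Isothiocyanate is a weak-field ligand. With weak-field ligands the CFSE gain from square planar is small, so a 3d d⁸ ion takes the sterically preferred tetrahedral geometry. → tetrahedral.

[Ni(NCS)₄]²−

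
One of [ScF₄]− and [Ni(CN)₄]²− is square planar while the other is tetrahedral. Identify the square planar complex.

[Ni(CN)₄]²−

For [ScF₄]−: Summing ligand charges against the −1 overall charge gives an oxidation state of +3 for scandium. Scandium is a group-3 element; Sc(III) is therefore d⁰. A d⁰ ion has no crystal-field stabilisation preference between square planar and tetrahedral, so four ligands adopt the sterically favoured tetrahedral geometry. → tetrahedral.
For [Ni(CN)₄]²−: Ligand charges: each cyanide is −1. With an overall charge of −2 the nickel centre must be in the +2 oxidation state. Ni sits in group 10, so the d-electron count is 10 − 2 = 8. Cyanide is a strong-field ligand (high in the spectrochemical series). A 3d d⁸ ion with strong-field ligands gains enough CFSE to favour square planar over tetrahedral. → square planar.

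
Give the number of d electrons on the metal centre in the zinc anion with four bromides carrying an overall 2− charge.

d¹⁰

Ligand charges: each bromide is −1. With an overall charge of −2 the zinc centre must be in the +2 oxidation state.
Zn sits in group 12, so the d-electron count is 12 − 2 = 10.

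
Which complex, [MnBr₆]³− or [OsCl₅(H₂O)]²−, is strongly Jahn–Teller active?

[MnBr₆]³−

[MnBr₆]³−: Summing ligand charges against the −3 overall charge gives an oxidation state of +3 for manganese. Group 7 minus oxidation state 3 gives a d⁴ configuration. Bromide is a weak-field ligand for a first-row metal, so the complex is high-spin. The t₂g³e_g¹ (high-spin) configuration has an unevenly filled e_g set; the Jahn–Teller theorem predicts a tetragonal distortion (typically axial elongation) to lift the degeneracy.
[OsCl₅(H₂O)]²−: Ligand charges: each chloride is −1; water is neutral. With an overall charge of −2 the osmium centre must be in the +3 oxidation state. Osmium is a group-8 element; Os(III) is therefore d⁵. A 5d ion has a large Δₒ and is invariably low-spin. The d⁵ configuration leaves the e_g set evenly filled (or empty) — no strong Jahn–Teller driving force.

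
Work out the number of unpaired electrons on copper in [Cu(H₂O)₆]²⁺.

1 unpaired electron

Ligand charges: water is neutral. With an overall charge of +2 the copper centre must be in the +2 oxidation state.
Cu sits in group 11, so the d-electron count is 11 − 2 = 9.
In an octahedral field the d⁹ configuration is t₂g⁶e_g³ (only one arrangement possible), giving 1 unpaired electron.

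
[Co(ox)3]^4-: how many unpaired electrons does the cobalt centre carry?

3

Summing ligand charges against the −4 overall charge gives an oxidation state of +2 for cobalt.
Co sits in group 9, so the d-electron count is 9 − 2 = 7.
Counting donor atoms: 3×oxalate (bidentate) → 6 donors. Coordination number = 6.
The spin state decides the count: Oxalate is a weak-field ligand for a first-row metal, so the complex is high-spin.
An octahedral high-spin d⁷ ion is t₂g⁵e_g², giving 3 unpaired electrons.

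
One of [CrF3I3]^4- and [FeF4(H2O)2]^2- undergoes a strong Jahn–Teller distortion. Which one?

[CrF3I3]^4-: Summing ligand charges against the −4 overall charge gives an oxidation state of +2 for chromium. Chromium is a group-6 element; Cr(II) is therefore d⁴. Fluoride and iodide are weak-field ligands for a first-row metal, so the complex is high-spin. The t₂g³e_g¹ (high-spin) configuration has an unevenly filled e_g set; the Jahn–Teller theorem predicts a tetragonal distortion (typically axial elongation) to lift the degeneracy.
[FeF4(H2O)2]^2-: Ligand charges: each fluoride is −1; water is neutral. With an overall charge of −2 the iron centre must be in the +2 oxidation state. Group 8 minus oxidation state 2 gives a d⁶ configuration. Fluoride is a weak-field ligand for a first-row metal, so the complex is high-spin. The d⁶ configuration leaves the e_g set evenly filled (or empty) — no strong Jahn–Teller driving force.

[CrF3I3]^4-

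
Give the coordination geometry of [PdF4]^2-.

Each fluoride is −1; balancing the −2 overall charge requires Pd(II).
Group 10 minus oxidation state 2 gives a d⁸ configuration.
Coordination number: 4.
A 4d d⁸ ion has a large crystal-field splitting; square planar leaves the high-energy d_{x²−y²} orbital empty and maximises CFSE.

square planar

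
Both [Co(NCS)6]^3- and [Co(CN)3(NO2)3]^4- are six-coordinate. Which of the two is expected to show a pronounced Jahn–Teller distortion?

[Co(NCS)6]^3-: Ligand charges: each isothiocyanate is −1. With an overall charge of −3 the cobalt centre must be in the +3 oxidation state. Co sits in group 9, so the d-electron count is 9 − 3 = 6. Co(III) has an exceptionally large octahedral splitting and is low-spin with essentially every ligand except fluoride. The d⁶ configuration leaves the e_g set evenly filled (or empty) — no strong Jahn–Teller driving force.
[Co(CN)3(NO2)3]^4-: Each cyanide is −1; each nitro (N-bound nitrite) is −1; balancing the −4 overall charge requires Co(II). Group 9 minus oxidation state 2 gives a d⁷ configuration. Cyanide and nitro (N-bound nitrite) are strong-field ligands (high in the spectrochemical series) for a first-row metal, so the complex is low-spin. The t₂g⁶e_g¹ (low-spin) configuration has an unevenly filled e_g set; the Jahn–Teller theorem predicts a tetragonal distortion (typically axial elongation) to lift the degeneracy.

[Co(CN)3(NO2)3]^4-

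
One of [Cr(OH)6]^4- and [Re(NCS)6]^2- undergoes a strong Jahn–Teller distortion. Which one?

[Cr(OH)6]^4-

[Cr(OH)6]^4-: Each hydroxide is −1; balancing the −4 overall charge requires Cr(II). Group 6 minus oxidation state 2 gives a d⁴ configuration. Hydroxide is a weak-field ligand for a first-row metal, so the complex is high-spin. The t₂g³e_g¹ (high-spin) configuration has an unevenly filled e_g set; the Jahn–Teller theorem predicts a tetragonal distortion (typically axial elongation) to lift the degeneracy.
[Re(NCS)6]^2-: Ligand charges: each isothiocyanate is −1. With an overall charge of −2 the rhenium centre must be in the +4 oxidation state. Rhenium is a group-7 element; Re(IV) is therefore d³. The d³ configuration leaves the e_g set evenly filled (or empty) — no strong Jahn–Teller driving force.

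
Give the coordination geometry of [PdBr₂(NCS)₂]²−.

Each bromide is −1; each isothiocyanate is −1; balancing the −2 overall charge requires Pd(II).
Group 10 minus oxidation state 2 gives a d⁸ configuration.
With 4 monodentate ligands the coordination number is 4.
A 4d d⁸ ion has a large crystal-field splitting; square planar leaves the high-energy d_{x²−y²} orbital empty and maximises CFSE.

square planar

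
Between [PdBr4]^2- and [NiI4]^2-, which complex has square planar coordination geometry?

For [PdBr4]^2-: Summing ligand charges against the −2 overall charge gives an oxidation state of +2 for palladium. Palladium is a group-10 element; Pd(II) is therefore d⁸. A 4d d⁸ ion has a large crystal-field splitting; square planar leaves the high-energy d_{x²−y²} orbital empty and maximises CFSE. → square planar.
For [NiI4]^2-: Each iodide is −1; balancing the −2 overall charge requires Ni(II). Ni sits in group 10, so the d-electron count is 10 − 2 = 8. Iodide is a weak-field ligand. With weak-field ligands the CFSE gain from square planar is small, so a 3d d⁸ ion takes the sterically preferred tetrahedral geometry. → tetrahedral.

[PdBr4]^2-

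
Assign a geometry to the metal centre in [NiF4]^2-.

tetrahedral

Summing ligand charges against the −2 overall charge gives an oxidation state of +2 for nickel.
Ni sits in group 10, so the d-electron count is 10 − 2 = 8.
With 4 monodentate ligands the coordination number is 4.
Fluoride is a weak-field ligand.
With weak-field ligands the CFSE gain from square planar is small, so a 3d d⁸ ion takes the sterically preferred tetrahedral geometry.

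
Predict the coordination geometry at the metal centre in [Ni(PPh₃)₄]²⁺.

square planar

Triphenylphosphine is neutral; balancing the +2 overall charge requires Ni(II).
Group 10 minus oxidation state 2 gives a d⁸ configuration.
With 4 monodentate ligands the coordination number is 4.
Triphenylphosphine is a strong-field ligand (high in the spectrochemical series).
A 3d d⁸ ion with strong-field ligands gains enough CFSE to favour square planar over tetrahedral.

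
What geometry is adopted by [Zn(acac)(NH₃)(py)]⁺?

tetrahedral

Each acetylacetonate is −1; ammonia is neutral; pyridine is neutral; balancing the +1 overall charge requires Zn(II).
Zinc is a group-12 element; Zn(II) is therefore d¹⁰.
Counting donor atoms: 1×acetylacetonate (bidentate) → 2 donors; 1×ammonia (monodentate) → 1 donor; 1×pyridine (monodentate) → 1 donor. Coordination number = 4.
A d¹⁰ ion has no crystal-field stabilisation preference between square planar and tetrahedral, so four ligands adopt the sterically favoured tetrahedral geometry.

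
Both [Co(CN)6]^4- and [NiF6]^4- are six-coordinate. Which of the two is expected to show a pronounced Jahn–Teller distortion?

[Co(CN)6]^4-

[Co(CN)6]^4-: Ligand charges: each cyanide is −1. With an overall charge of −4 the cobalt centre must be in the +2 oxidation state. Co sits in group 9, so the d-electron count is 9 − 2 = 7. Cyanide is a strong-field ligand (high in the spectrochemical series) for a first-row metal, so the complex is low-spin. The t₂g⁶e_g¹ (low-spin) configuration has an unevenly filled e_g set; the Jahn–Teller theorem predicts a tetragonal distortion (typically axial elongation) to lift the degeneracy.
[NiF6]^4-: Summing ligand charges against the −4 overall charge gives an oxidation state of +2 for nickel. Group 10 minus oxidation state 2 gives a d⁸ configuration. The d⁸ configuration leaves the e_g set evenly filled (or empty) — no strong Jahn–Teller driving force.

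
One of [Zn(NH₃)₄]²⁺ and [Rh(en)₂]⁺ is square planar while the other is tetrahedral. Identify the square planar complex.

For [Zn(NH₃)₄]²⁺: Ammonia is neutral; balancing the +2 overall charge requires Zn(II). Zn sits in group 12, so the d-electron count is 12 − 2 = 10. A d¹⁰ ion has no crystal-field stabilisation preference between square planar and tetrahedral, so four ligands adopt the sterically favoured tetrahedral geometry. → tetrahedral.
For [Rh(en)₂]⁺: Ethylenediamine is neutral; balancing the +1 overall charge requires Rh(I). Rh sits in group 9, so the d-electron count is 9 − 1 = 8. A 4d d⁸ ion has a large crystal-field splitting; square planar leaves the high-energy d_{x²−y²} orbital empty and maximises CFSE. → square planar.

[Rh(en)₂]⁺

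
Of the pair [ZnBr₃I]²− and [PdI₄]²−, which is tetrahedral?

[ZnBr₃I]²−

For [ZnBr₃I]²−: Each bromide is −1; each iodide is −1; balancing the −2 overall charge requires Zn(II). Zinc is a group-12 element; Zn(II) is therefore d¹⁰. A d¹⁰ ion has no crystal-field stabilisation preference between square planar and tetrahedral, so four ligands adopt the sterically favoured tetrahedral geometry. → tetrahedral.
For [PdI₄]²−: Summing ligand charges against the −2 overall charge gives an oxidation state of +2 for palladium. Pd sits in group 10, so the d-electron count is 10 − 2 = 8. A 4d d⁸ ion has a large crystal-field splitting; square planar leaves the high-energy d_{x²−y²} orbital empty and maximises CFSE. → square planar.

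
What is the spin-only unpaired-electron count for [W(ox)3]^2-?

2

Summing ligand charges against the −2 overall charge gives an oxidation state of +4 for tungsten.
Tungsten is a group-6 element; W(IV) is therefore d².
Counting donor atoms: 3×oxalate (bidentate) → 6 donors. Coordination number = 6.
In an octahedral field the d² configuration is t₂g²e_g⁰ (only one arrangement possible), giving 2 unpaired electrons.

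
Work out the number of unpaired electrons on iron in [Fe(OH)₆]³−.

5

Summing ligand charges against the −3 overall charge gives an oxidation state of +3 for iron.
Fe sits in group 8, so the d-electron count is 8 − 3 = 5.
The spin state decides the count: Hydroxide is a weak-field ligand for a first-row metal, so the complex is high-spin.
An octahedral high-spin d⁵ ion is t₂g³e_g², giving 5 unpaired electrons.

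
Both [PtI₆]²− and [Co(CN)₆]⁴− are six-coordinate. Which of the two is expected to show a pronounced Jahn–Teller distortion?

[Co(CN)₆]⁴−

[PtI₆]²−: Ligand charges: each iodide is −1. With an overall charge of −2 the platinum centre must be in the +4 oxidation state. Pt sits in group 10, so the d-electron count is 10 − 4 = 6. A 5d ion has a large Δₒ and is invariably low-spin. The d⁶ configuration leaves the e_g set evenly filled (or empty) — no strong Jahn–Teller driving force.
[Co(CN)₆]⁴−: Ligand charges: each cyanide is −1. With an overall charge of −4 the cobalt centre must be in the +2 oxidation state. Group 9 minus oxidation state 2 gives a d⁷ configuration. Cyanide is a strong-field ligand (high in the spectrochemical series) for a first-row metal, so the complex is low-spin. The t₂g⁶e_g¹ (low-spin) configuration has an unevenly filled e_g set; the Jahn–Teller theorem predicts a tetragonal distortion (typically axial elongation) to lift the degeneracy.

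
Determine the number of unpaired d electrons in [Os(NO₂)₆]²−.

Summing ligand charges against the −2 overall charge gives an oxidation state of +4 for osmium.
Osmium is a group-8 element; Os(IV) is therefore d⁴.
The spin state decides the count: a 5d ion has a large Δₒ and is invariably low-spin.
An octahedral low-spin d⁴ ion is t₂g⁴e_g⁰, giving 2 unpaired electrons.

2 unpaired electrons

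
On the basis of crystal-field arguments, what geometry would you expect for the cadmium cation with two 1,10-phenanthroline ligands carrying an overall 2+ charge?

tetrahedral

1,10-phenanthroline is neutral; balancing the +2 overall charge requires Cd(II).
Cadmium is a group-12 element; Cd(II) is therefore d¹⁰.
Counting donor atoms: 2×1,10-phenanthroline (bidentate) → 4 donors. Coordination number = 4.
A d¹⁰ ion has no crystal-field stabilisation preference between square planar and tetrahedral, so four ligands adopt the sterically favoured tetrahedral geometry.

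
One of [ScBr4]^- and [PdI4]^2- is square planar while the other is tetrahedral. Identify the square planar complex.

[PdI4]^2-

For [ScBr4]^-: Ligand charges: each bromide is −1. With an overall charge of −1 the scandium centre must be in the +3 oxidation state. Scandium is a group-3 element; Sc(III) is therefore d⁰. A d⁰ ion has no crystal-field stabilisation preference between square planar and tetrahedral, so four ligands adopt the sterically favoured tetrahedral geometry. → tetrahedral.
For [PdI4]^2-: Each iodide is −1; balancing the −2 overall charge requires Pd(II). Group 10 minus oxidation state 2 gives a d⁸ configuration. A 4d d⁸ ion has a large crystal-field splitting; square planar leaves the high-energy d_{x²−y²} orbital empty and maximises CFSE. → square planar.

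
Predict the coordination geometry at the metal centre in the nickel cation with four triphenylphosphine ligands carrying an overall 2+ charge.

square planar

Triphenylphosphine is neutral; balancing the +2 overall charge requires Ni(II).
Nickel is a group-10 element; Ni(II) is therefore d⁸.
With 4 monodentate ligands the coordination number is 4.
Triphenylphosphine is a strong-field ligand (high in the spectrochemical series).
A 3d d⁸ ion with strong-field ligands gains enough CFSE to favour square planar over tetrahedral.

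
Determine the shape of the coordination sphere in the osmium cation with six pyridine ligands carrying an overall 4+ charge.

octahedral

Ligand charges: pyridine is neutral. With an overall charge of +4 the osmium centre must be in the +4 oxidation state.
Osmium is a group-8 element; Os(IV) is therefore d⁴.
Coordination number: 6.
Six donors around a single metal centre give an octahedral coordination sphere.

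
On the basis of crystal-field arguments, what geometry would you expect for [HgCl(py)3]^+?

Each chloride is −1; pyridine is neutral; balancing the +1 overall charge requires Hg(II).
Mercury is a group-12 element; Hg(II) is therefore d¹⁰.
Coordination number: 4.
A d¹⁰ ion has no crystal-field stabilisation preference between square planar and tetrahedral, so four ligands adopt the sterically favoured tetrahedral geometry.

tetrahedral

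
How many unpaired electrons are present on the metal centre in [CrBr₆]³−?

3

Each bromide is −1; balancing the −3 overall charge requires Cr(III).
Chromium is a group-6 element; Cr(III) is therefore d³.
In an octahedral field the d³ configuration is t₂g³e_g⁰ (only one arrangement possible), giving 3 unpaired electrons.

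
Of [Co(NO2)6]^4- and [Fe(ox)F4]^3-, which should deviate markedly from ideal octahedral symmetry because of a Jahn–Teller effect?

[Co(NO2)6]^4-

[Co(NO2)6]^4-: Ligand charges: each nitro (N-bound nitrite) is −1. With an overall charge of −4 the cobalt centre must be in the +2 oxidation state. Cobalt is a group-9 element; Co(II) is therefore d⁷. Nitro (N-bound nitrite) is a strong-field ligand (high in the spectrochemical series) for a first-row metal, so the complex is low-spin. The t₂g⁶e_g¹ (low-spin) configuration has an unevenly filled e_g set; the Jahn–Teller theorem predicts a tetragonal distortion (typically axial elongation) to lift the degeneracy.
[Fe(ox)F4]^3-: Ligand charges: each oxalate is −2; each fluoride is −1. With an overall charge of −3 the iron centre must be in the +3 oxidation state. Iron is a group-8 element; Fe(III) is therefore d⁵. Fluoride and oxalate are weak-field ligands for a first-row metal, so the complex is high-spin. The d⁵ configuration leaves the e_g set evenly filled (or empty) — no strong Jahn–Teller driving force.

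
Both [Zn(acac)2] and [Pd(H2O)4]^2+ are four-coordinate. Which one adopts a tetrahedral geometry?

[Zn(acac)2]

For [Zn(acac)2]: Each acetylacetonate is −1; balancing the 0 overall charge requires Zn(II). Zinc is a group-12 element; Zn(II) is therefore d¹⁰. A d¹⁰ ion has no crystal-field stabilisation preference between square planar and tetrahedral, so four ligands adopt the sterically favoured tetrahedral geometry. → tetrahedral.
For [Pd(H2O)4]^2+: Summing ligand charges against the +2 overall charge gives an oxidation state of +2 for palladium. Group 10 minus oxidation state 2 gives a d⁸ configuration. A 4d d⁸ ion has a large crystal-field splitting; square planar leaves the high-energy d_{x²−y²} orbital empty and maximises CFSE. → square planar.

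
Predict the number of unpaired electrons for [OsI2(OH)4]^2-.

Each iodide is −1; each hydroxide is −1; balancing the −2 overall charge requires Os(IV).
Osmium is a group-8 element; Os(IV) is therefore d⁴.
The spin state decides the count: a 5d ion has a large Δₒ and is invariably low-spin.
An octahedral low-spin d⁴ ion is t₂g⁴e_g⁰, giving 2 unpaired electrons.

2 unpaired electrons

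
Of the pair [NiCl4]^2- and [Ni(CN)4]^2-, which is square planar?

For [NiCl4]^2-: Summing ligand charges against the −2 overall charge gives an oxidation state of +2 for nickel. Nickel is a group-10 element; Ni(II) is therefore d⁸. Chloride is a weak-field ligand. With weak-field ligands the CFSE gain from square planar is small, so a 3d d⁸ ion takes the sterically preferred tetrahedral geometry. → tetrahedral.
For [Ni(CN)4]^2-: Each cyanide is −1; balancing the −2 overall charge requires Ni(II). Group 10 minus oxidation state 2 gives a d⁸ configuration. Cyanide is a strong-field ligand (high in the spectrochemical series). A 3d d⁸ ion with strong-field ligands gains enough CFSE to favour square planar over tetrahedral. → square planar.

[Ni(CN)4]^2-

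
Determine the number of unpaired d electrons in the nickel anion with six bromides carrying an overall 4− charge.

Summing ligand charges against the −4 overall charge gives an oxidation state of +2 for nickel.
Ni sits in group 10, so the d-electron count is 10 − 2 = 8.
In an octahedral field the d⁸ configuration is t₂g⁶e_g² (only one arrangement possible), giving 2 unpaired electrons.

2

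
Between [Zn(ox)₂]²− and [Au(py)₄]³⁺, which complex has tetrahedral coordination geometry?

[Zn(ox)₂]²−

For [Zn(ox)₂]²−: Each oxalate is −2; balancing the −2 overall charge requires Zn(II). Group 12 minus oxidation state 2 gives a d¹⁰ configuration. A d¹⁰ ion has no crystal-field stabilisation preference between square planar and tetrahedral, so four ligands adopt the sterically favoured tetrahedral geometry. → tetrahedral.
For [Au(py)₄]³⁺: Pyridine is neutral; balancing the +3 overall charge requires Au(III). Gold is a group-11 element; Au(III) is therefore d⁸. A 5d d⁸ ion has a large crystal-field splitting; square planar leaves the high-energy d_{x²−y²} orbital empty and maximises CFSE. → square planar.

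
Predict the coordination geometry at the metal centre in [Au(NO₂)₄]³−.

Summing ligand charges against the −3 overall charge gives an oxidation state of +1 for gold.
Au sits in group 11, so the d-electron count is 11 − 1 = 10.
With 4 monodentate ligands the coordination number is 4.
A d¹⁰ ion has no crystal-field stabilisation preference between square planar and tetrahedral, so four ligands adopt the sterically favoured tetrahedral geometry.

tetrahedral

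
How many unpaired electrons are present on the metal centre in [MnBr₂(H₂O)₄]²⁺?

Ligand charges: each bromide is −1; water is neutral. With an overall charge of +2 the manganese centre must be in the +4 oxidation state.
Manganese is a group-7 element; Mn(IV) is therefore d³.
In an octahedral field the d³ configuration is t₂g³e_g⁰ (only one arrangement possible), giving 3 unpaired electrons.

3 unpaired electrons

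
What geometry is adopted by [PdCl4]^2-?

square planar

Summing ligand charges against the −2 overall charge gives an oxidation state of +2 for palladium.
Pd sits in group 10, so the d-electron count is 10 − 2 = 8.
With 4 monodentate ligands the coordination number is 4.
A 4d d⁸ ion has a large crystal-field splitting; square planar leaves the high-energy d_{x²−y²} orbital empty and maximises CFSE.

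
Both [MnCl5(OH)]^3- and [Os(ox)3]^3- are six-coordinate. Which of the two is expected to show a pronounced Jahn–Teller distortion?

[MnCl5(OH)]^3-

[MnCl5(OH)]^3-: Each chloride is −1; each hydroxide is −1; balancing the −3 overall charge requires Mn(III). Manganese is a group-7 element; Mn(III) is therefore d⁴. Chloride and hydroxide are weak-field ligands for a first-row metal, so the complex is high-spin. The t₂g³e_g¹ (high-spin) configuration has an unevenly filled e_g set; the Jahn–Teller theorem predicts a tetragonal distortion (typically axial elongation) to lift the degeneracy.
[Os(ox)3]^3-: Summing ligand charges against the −3 overall charge gives an oxidation state of +3 for osmium. Osmium is a group-8 element; Os(III) is therefore d⁵. A 5d ion has a large Δₒ and is invariably low-spin. The d⁵ configuration leaves the e_g set evenly filled (or empty) — no strong Jahn–Teller driving force.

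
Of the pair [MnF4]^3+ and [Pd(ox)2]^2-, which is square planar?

For [MnF4]^3+: Summing ligand charges against the +3 overall charge gives an oxidation state of +7 for manganese. Manganese is a group-7 element; Mn(VII) is therefore d⁰. A d⁰ ion has no crystal-field stabilisation preference between square planar and tetrahedral, so four ligands adopt the sterically favoured tetrahedral geometry. → tetrahedral.
For [Pd(ox)2]^2-: Ligand charges: each oxalate is −2. With an overall charge of −2 the palladium centre must be in the +2 oxidation state. Palladium is a group-10 element; Pd(II) is therefore d⁸. A 4d d⁸ ion has a large crystal-field splitting; square planar leaves the high-energy d_{x²−y²} orbital empty and maximises CFSE. → square planar.

[Pd(ox)2]^2-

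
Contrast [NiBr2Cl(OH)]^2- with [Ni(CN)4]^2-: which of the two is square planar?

For [NiBr2Cl(OH)]^2-: Ligand charges: each bromide is −1; each chloride is −1; each hydroxide is −1. With an overall charge of −2 the nickel centre must be in the +2 oxidation state. Group 10 minus oxidation state 2 gives a d⁸ configuration. Bromide, chloride, and hydroxide are weak-field ligands. With weak-field ligands the CFSE gain from square planar is small, so a 3d d⁸ ion takes the sterically preferred tetrahedral geometry. → tetrahedral.
For [Ni(CN)4]^2-: Each cyanide is −1; balancing the −2 overall charge requires Ni(II). Nickel is a group-10 element; Ni(II) is therefore d⁸. Cyanide is a strong-field ligand (high in the spectrochemical series). A 3d d⁸ ion with strong-field ligands gains enough CFSE to favour square planar over tetrahedral. → square planar.

[Ni(CN)4]^2-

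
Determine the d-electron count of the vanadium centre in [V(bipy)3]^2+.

d³

Summing ligand charges against the +2 overall charge gives an oxidation state of +2 for vanadium.
V sits in group 5, so the d-electron count is 5 − 2 = 3.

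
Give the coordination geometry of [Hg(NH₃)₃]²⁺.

trigonal planar

Ligand charges: ammonia is neutral. With an overall charge of +2 the mercury centre must be in the +2 oxidation state.
Mercury is a group-12 element; Hg(II) is therefore d¹⁰.
Coordination number: 3.
Three ligands around a d¹⁰ centre minimise repulsion in a trigonal-planar arrangement.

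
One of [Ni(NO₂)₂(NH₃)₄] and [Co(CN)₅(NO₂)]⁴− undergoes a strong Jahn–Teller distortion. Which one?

[Co(CN)₅(NO₂)]⁴−

[Ni(NO₂)₂(NH₃)₄]: Each nitro (N-bound nitrite) is −1; ammonia is neutral; balancing the 0 overall charge requires Ni(II). Group 10 minus oxidation state 2 gives a d⁸ configuration. The d⁸ configuration leaves the e_g set evenly filled (or empty) — no strong Jahn–Teller driving force.
[Co(CN)₅(NO₂)]⁴−: Each cyanide is −1; each nitro (N-bound nitrite) is −1; balancing the −4 overall charge requires Co(II). Cobalt is a group-9 element; Co(II) is therefore d⁷. Cyanide and nitro (N-bound nitrite) are strong-field ligands (high in the spectrochemical series) for a first-row metal, so the complex is low-spin. The t₂g⁶e_g¹ (low-spin) configuration has an unevenly filled e_g set; the Jahn–Teller theorem predicts a tetragonal distortion (typically axial elongation) to lift the degeneracy.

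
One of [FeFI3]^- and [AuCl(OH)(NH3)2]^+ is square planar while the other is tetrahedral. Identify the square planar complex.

[AuCl(OH)(NH3)2]^+

For [FeFI3]^-: Ligand charges: each fluoride is −1; each iodide is −1. With an overall charge of −1 the iron centre must be in the +3 oxidation state. Iron is a group-8 element; Fe(III) is therefore d⁵. A high-spin d⁵ ion has zero CFSE in either geometry, so four ligands adopt the sterically favoured tetrahedral geometry. → tetrahedral.
For [AuCl(OH)(NH3)2]^+: Summing ligand charges against the +1 overall charge gives an oxidation state of +3 for gold. Group 11 minus oxidation state 3 gives a d⁸ configuration. A 5d d⁸ ion has a large crystal-field splitting; square planar leaves the high-energy d_{x²−y²} orbital empty and maximises CFSE. → square planar.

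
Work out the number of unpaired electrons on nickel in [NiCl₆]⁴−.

Summing ligand charges against the −4 overall charge gives an oxidation state of +2 for nickel.
Nickel is a group-10 element; Ni(II) is therefore d⁸.
In an octahedral field the d⁸ configuration is t₂g⁶e_g² (only one arrangement possible), giving 2 unpaired electrons.

2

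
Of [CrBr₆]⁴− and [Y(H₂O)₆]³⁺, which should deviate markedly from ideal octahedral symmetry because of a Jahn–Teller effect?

[CrBr₆]⁴−: Each bromide is −1; balancing the −4 overall charge requires Cr(II). Chromium is a group-6 element; Cr(II) is therefore d⁴. Bromide is a weak-field ligand for a first-row metal, so the complex is high-spin. The t₂g³e_g¹ (high-spin) configuration has an unevenly filled e_g set; the Jahn–Teller theorem predicts a tetragonal distortion (typically axial elongation) to lift the degeneracy.
[Y(H₂O)₆]³⁺: Water is neutral; balancing the +3 overall charge requires Y(III). Group 3 minus oxidation state 3 gives a d⁰ configuration. The d⁰ configuration leaves the e_g set evenly filled (or empty) — no strong Jahn–Teller driving force.

[CrBr₆]⁴−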